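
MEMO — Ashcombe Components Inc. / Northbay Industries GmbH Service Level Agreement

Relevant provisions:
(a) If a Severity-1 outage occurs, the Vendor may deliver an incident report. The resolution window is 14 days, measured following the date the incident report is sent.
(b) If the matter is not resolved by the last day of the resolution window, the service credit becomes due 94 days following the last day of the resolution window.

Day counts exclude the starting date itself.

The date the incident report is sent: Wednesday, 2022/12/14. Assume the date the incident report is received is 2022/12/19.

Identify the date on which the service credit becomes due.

2023/04/01

The last day of the resolution window: 14 calendar days after 2022/12/14 is 2022/12/28.
The date on which the service credit becomes due: 94 calendar days after 2022/12/28 is 2023/04/01.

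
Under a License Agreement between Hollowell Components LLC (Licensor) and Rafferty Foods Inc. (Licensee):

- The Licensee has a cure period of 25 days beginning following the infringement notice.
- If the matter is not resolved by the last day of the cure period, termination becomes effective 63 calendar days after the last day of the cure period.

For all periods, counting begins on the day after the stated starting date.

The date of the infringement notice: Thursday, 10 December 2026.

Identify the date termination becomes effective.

8 March 2027

The last day of the cure period: 25 calendar days after 10 December 2026 is 4 January 2027.
The date termination becomes effective: 63 calendar days after 4 January 2027 is 8 March 2027.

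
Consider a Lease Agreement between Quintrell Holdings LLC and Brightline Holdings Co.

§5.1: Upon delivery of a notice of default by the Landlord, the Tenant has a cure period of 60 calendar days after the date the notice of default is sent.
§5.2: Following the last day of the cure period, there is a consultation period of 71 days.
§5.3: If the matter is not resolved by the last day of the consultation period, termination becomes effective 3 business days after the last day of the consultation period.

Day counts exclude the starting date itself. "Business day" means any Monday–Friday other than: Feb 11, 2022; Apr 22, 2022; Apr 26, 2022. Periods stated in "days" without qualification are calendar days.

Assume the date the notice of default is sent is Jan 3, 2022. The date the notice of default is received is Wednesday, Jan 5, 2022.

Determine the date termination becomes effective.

Adding 60 calendar days to Jan 3, 2022 gives Mar 4, 2022, which is the last day of the cure period.
The last day of the consultation period: 71 calendar days after Mar 4, 2022 is May 14, 2022.
The date termination becomes effective: counting 3 business days from Saturday, May 14, 2022 (May 16, May 17, May 18, skipping weekends) reaches Wednesday, May 18, 2022.

May 18, 2022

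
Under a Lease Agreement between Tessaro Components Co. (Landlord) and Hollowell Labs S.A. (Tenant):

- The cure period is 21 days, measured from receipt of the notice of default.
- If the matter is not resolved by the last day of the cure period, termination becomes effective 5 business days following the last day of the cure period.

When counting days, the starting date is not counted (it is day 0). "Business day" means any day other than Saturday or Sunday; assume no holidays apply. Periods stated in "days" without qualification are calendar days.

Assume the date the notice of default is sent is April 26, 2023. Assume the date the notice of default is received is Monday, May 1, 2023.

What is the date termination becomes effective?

The last day of the cure period: May 1, 2023 + 21 days = May 22, 2023.
The date termination becomes effective: 5 business days after Monday, May 22, 2023, skipping weekends — May 23, May 24, May 25, May 26, May 29 — lands on Monday, May 29, 2023.

May 29, 2023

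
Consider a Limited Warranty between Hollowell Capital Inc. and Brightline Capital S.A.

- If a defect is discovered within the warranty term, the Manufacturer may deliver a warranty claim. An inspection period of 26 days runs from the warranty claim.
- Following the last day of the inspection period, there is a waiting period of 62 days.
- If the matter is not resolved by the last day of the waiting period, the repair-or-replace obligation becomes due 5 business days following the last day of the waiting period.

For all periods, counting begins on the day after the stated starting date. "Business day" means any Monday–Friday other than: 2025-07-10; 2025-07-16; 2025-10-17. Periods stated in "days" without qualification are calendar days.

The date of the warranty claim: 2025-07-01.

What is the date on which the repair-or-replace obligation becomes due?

2025-10-03

The last day of the inspection period: 26 calendar days after 2025-07-01 is 2025-07-27.
Adding 62 calendar days to 2025-07-27 gives 2025-09-27, which is the last day of the waiting period.
The date on which the repair-or-replace obligation becomes due: counting 5 business days from Saturday, 2025-09-27 (Sep 29, Sep 30, Oct 1, Oct 2, Oct 3, skipping weekends) reaches Friday, 2025-10-03.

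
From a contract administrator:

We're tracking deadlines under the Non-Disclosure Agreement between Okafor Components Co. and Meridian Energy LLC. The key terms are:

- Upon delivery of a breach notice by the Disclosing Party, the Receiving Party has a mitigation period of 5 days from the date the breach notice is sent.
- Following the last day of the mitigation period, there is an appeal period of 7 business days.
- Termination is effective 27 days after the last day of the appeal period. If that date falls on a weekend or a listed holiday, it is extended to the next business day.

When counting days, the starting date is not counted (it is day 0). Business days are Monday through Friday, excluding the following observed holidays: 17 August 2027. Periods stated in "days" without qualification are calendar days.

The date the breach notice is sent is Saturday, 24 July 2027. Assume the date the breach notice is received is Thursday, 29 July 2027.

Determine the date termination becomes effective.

Adding 5 calendar days to 24 July 2027 gives 29 July 2027, which is the last day of the mitigation period.
The last day of the appeal period: 7 business days after Thursday, 29 July 2027, skipping weekends — Jul 30, Aug 2, Aug 3, Aug 4, Aug 5, Aug 6, Aug 9 — lands on Monday, 9 August 2027.
Adding 27 calendar days to 9 August 2027 gives 5 September 2027, which is the date termination becomes effective. That falls on a Sunday, so it rolls to the next business day, Monday, 6 September 2027.

6 September 2027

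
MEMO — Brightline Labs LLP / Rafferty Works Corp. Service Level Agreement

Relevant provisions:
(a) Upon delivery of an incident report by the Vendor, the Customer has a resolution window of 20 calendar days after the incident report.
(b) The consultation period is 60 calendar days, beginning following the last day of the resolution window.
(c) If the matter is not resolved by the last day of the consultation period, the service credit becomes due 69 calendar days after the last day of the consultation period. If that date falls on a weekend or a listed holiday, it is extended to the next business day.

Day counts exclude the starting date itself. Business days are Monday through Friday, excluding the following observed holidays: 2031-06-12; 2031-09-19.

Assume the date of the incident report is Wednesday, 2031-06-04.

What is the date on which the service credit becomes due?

Adding 20 calendar days to 2031-06-04 gives 2031-06-24, which is the last day of the resolution window.
The last day of the consultation period: 60 calendar days after 2031-06-24 is 2031-08-23.
The date on which the service credit becomes due: 2031-08-23 + 69 days = 2031-10-31. 2031-10-31 is a Friday and is not a listed holiday, so no roll-forward applies.

2031-10-31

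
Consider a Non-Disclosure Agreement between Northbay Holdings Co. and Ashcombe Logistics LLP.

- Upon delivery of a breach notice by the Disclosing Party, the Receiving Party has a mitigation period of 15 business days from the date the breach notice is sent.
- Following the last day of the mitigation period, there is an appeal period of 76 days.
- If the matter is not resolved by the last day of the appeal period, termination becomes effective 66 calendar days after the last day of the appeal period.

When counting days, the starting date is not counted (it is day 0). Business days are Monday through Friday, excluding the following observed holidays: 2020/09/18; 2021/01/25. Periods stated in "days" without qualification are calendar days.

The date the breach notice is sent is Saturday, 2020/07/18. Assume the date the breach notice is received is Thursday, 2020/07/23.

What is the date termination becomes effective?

2020/12/27

The last day of the mitigation period: counting 15 business days from Saturday, 2020/07/18 (Jul 20, Jul 21, Jul 22, Jul 23, …, Aug 5, Aug 6, Aug 7, skipping weekends) reaches Friday, 2020/08/07.
The last day of the appeal period: 2020/08/07 + 76 days = 2020/10/22.
The date termination becomes effective: 2020/10/22 + 66 days = 2020/12/27.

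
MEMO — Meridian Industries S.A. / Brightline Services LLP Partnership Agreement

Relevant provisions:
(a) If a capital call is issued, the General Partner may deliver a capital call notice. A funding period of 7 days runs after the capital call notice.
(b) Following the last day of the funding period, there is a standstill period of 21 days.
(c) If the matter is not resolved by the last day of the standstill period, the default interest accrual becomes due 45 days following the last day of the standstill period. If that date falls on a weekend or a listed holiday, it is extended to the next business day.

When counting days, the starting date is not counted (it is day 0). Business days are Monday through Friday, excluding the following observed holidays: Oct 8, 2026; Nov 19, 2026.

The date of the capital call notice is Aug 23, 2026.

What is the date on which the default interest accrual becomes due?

The last day of the funding period: 7 calendar days after Aug 23, 2026 is Aug 30, 2026.
The last day of the standstill period: 21 calendar days after Aug 30, 2026 is Sep 20, 2026.
Adding 45 calendar days to Sep 20, 2026 gives Nov 4, 2026, which is the date on which the default interest accrual becomes due. Nov 4, 2026 is a Wednesday and is not a listed holiday, so no roll-forward applies.

Nov 4, 2026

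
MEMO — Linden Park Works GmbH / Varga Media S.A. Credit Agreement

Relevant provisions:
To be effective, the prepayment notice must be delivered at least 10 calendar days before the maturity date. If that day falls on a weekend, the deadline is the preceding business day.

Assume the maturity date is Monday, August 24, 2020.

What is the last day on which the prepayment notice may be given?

August 14, 2020

Counting back 10 calendar days from August 24, 2020 gives August 14, 2020. That is a Friday, so no adjustment is needed.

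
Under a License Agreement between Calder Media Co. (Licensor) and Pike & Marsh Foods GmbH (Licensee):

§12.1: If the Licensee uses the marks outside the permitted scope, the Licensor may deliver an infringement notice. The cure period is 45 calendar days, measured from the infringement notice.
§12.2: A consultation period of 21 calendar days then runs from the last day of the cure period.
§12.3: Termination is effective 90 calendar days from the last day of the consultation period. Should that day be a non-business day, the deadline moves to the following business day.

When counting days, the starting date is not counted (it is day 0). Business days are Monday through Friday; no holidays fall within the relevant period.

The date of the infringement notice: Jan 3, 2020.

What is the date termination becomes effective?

Jun 8, 2020

Adding 45 calendar days to Jan 3, 2020 gives Feb 17, 2020, which is the last day of the cure period.
The last day of the consultation period: 21 calendar days after Feb 17, 2020 is Mar 9, 2020.
The date termination becomes effective: 90 calendar days after Mar 9, 2020 is Jun 7, 2020. That falls on a Sunday, so it rolls to the next business day, Monday, Jun 8, 2020.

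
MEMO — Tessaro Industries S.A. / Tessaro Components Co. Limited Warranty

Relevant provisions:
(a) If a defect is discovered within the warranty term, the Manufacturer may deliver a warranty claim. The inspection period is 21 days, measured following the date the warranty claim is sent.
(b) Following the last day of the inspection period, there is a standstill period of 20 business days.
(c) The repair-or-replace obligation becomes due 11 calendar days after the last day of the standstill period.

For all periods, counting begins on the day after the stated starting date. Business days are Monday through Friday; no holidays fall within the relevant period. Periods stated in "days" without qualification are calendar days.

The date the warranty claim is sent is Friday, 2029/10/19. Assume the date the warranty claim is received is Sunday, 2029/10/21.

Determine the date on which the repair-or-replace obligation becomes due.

2029/12/18

The last day of the inspection period: 21 calendar days after 2029/10/19 is 2029/11/09.
From Friday, 2029/11/09, 20 business days (Nov 12, Nov 13, Nov 14, Nov 15, …, Dec 5, Dec 6, Dec 7, skipping weekends) brings us to Friday, 2029/12/07, which is the last day of the standstill period.
The date on which the repair-or-replace obligation becomes due: 2029/12/07 + 11 days = 2029/12/18.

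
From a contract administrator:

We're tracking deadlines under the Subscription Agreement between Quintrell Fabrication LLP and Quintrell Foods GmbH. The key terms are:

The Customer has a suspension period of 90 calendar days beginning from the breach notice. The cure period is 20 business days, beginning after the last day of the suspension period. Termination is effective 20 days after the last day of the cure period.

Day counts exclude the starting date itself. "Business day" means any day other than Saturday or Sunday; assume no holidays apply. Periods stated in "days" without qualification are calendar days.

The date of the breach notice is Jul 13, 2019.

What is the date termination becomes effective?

Nov 28, 2019

Adding 90 calendar days to Jul 13, 2019 gives Oct 11, 2019, which is the last day of the suspension period.
From Friday, Oct 11, 2019, 20 business days (Oct 14, Oct 15, Oct 16, Oct 17, …, Nov 6, Nov 7, Nov 8, skipping weekends) brings us to Friday, Nov 8, 2019, which is the last day of the cure period.
The date termination becomes effective: 20 calendar days after Nov 8, 2019 is Nov 28, 2019.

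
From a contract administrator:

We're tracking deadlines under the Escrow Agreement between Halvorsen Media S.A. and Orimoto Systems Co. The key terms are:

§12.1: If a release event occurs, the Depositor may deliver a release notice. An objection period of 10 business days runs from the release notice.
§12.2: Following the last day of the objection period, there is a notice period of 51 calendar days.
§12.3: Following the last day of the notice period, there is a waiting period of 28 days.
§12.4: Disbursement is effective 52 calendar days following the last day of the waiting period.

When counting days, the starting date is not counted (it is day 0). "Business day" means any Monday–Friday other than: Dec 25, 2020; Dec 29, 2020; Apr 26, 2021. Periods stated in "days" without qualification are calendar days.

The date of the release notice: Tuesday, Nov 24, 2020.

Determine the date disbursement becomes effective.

The last day of the objection period: 10 business days after Tuesday, Nov 24, 2020, skipping weekends — Nov 25, Nov 26, Nov 27, Nov 30, Dec 1, Dec 2, Dec 3, Dec 4, Dec 7, Dec 8 — lands on Tuesday, Dec 8, 2020.
The last day of the notice period: Dec 8, 2020 + 51 days = Jan 28, 2021.
The last day of the waiting period: Jan 28, 2021 + 28 days = Feb 25, 2021.
The date disbursement becomes effective: Feb 25, 2021 + 52 days = Apr 18, 2021.

Apr 18, 2021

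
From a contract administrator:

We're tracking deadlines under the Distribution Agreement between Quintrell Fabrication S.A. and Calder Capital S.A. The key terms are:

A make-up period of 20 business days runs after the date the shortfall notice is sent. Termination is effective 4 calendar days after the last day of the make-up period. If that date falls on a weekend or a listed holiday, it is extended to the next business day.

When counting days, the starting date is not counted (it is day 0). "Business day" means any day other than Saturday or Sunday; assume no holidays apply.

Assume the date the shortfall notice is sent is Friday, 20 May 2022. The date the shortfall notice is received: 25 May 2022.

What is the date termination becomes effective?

From Friday, 20 May 2022, 20 business days (May 23, May 24, May 25, May 26, …, Jun 15, Jun 16, Jun 17, skipping weekends) brings us to Friday, 17 June 2022, which is the last day of the make-up period.
The date termination becomes effective: 4 calendar days after 17 June 2022 is 21 June 2022. 21 June 2022 is a Tuesday, so no roll-forward applies.

21 June 2022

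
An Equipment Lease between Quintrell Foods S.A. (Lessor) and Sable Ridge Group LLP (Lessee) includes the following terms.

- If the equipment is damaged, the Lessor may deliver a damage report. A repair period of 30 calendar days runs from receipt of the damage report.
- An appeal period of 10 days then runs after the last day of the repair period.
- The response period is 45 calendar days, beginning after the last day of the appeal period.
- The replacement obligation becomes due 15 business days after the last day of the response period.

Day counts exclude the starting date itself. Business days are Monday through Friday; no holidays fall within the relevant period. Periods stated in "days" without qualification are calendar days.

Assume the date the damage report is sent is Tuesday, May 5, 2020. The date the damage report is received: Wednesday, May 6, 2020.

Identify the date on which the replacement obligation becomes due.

Aug 20, 2020

Adding 30 calendar days to May 6, 2020 gives Jun 5, 2020, which is the last day of the repair period.
Adding 10 calendar days to Jun 5, 2020 gives Jun 15, 2020, which is the last day of the appeal period.
The last day of the response period: Jun 15, 2020 + 45 days = Jul 30, 2020.
The date on which the replacement obligation becomes due: 15 business days after Thursday, Jul 30, 2020, skipping weekends — Jul 31, Aug 3, Aug 4, Aug 5, …, Aug 18, Aug 19, Aug 20 — lands on Thursday, Aug 20, 2020.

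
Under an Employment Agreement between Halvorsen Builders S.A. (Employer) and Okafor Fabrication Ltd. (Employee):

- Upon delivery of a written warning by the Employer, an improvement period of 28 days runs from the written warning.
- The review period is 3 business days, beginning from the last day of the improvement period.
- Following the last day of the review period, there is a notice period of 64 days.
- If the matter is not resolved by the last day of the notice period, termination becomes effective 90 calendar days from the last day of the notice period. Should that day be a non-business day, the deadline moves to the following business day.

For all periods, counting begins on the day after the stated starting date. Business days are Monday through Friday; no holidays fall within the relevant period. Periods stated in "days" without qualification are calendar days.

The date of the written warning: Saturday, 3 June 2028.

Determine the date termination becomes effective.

6 December 2028

Adding 28 calendar days to 3 June 2028 gives 1 July 2028, which is the last day of the improvement period.
The last day of the review period: 3 business days after Saturday, 1 July 2028, skipping weekends — Jul 3, Jul 4, Jul 5 — lands on Wednesday, 5 July 2028.
The last day of the notice period: 5 July 2028 + 64 days = 7 September 2028.
The date termination becomes effective: 90 calendar days after 7 September 2028 is 6 December 2028. 6 December 2028 is a Wednesday, so no roll-forward applies.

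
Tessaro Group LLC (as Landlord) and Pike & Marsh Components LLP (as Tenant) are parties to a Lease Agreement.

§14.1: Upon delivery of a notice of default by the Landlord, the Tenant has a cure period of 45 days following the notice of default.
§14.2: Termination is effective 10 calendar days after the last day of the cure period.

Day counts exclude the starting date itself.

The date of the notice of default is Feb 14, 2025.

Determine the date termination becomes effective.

Apr 10, 2025

Adding 45 calendar days to Feb 14, 2025 gives Mar 31, 2025, which is the last day of the cure period.
The date termination becomes effective: Mar 31, 2025 + 10 days = Apr 10, 2025.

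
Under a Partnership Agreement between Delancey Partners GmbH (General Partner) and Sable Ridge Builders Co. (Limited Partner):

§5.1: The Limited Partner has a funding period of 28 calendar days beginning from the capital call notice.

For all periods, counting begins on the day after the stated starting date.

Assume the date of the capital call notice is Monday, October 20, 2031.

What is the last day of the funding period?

November 17, 2031

The last day of the funding period: 28 calendar days after October 20, 2031 is November 17, 2031.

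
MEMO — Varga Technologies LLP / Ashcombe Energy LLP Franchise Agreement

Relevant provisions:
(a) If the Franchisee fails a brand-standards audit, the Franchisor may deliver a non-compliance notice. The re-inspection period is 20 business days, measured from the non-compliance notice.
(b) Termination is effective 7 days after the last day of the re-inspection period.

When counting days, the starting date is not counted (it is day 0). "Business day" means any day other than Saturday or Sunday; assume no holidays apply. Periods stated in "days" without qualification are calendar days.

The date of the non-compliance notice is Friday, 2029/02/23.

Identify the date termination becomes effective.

2029/03/30

From Friday, 2029/02/23, 20 business days (Feb 26, Feb 27, Feb 28, Mar 1, …, Mar 21, Mar 22, Mar 23, skipping weekends) brings us to Friday, 2029/03/23, which is the last day of the re-inspection period.
The date termination becomes effective: 7 calendar days after 2029/03/23 is 2029/03/30.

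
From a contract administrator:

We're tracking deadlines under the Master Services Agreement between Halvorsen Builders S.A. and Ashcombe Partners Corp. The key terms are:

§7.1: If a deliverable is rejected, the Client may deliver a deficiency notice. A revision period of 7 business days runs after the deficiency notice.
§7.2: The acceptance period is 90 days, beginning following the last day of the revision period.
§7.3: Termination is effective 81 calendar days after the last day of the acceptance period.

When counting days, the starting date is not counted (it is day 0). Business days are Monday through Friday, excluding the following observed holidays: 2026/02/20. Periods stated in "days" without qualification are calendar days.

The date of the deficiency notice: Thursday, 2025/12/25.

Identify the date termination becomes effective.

2026/06/25

The last day of the revision period: 7 business days after Thursday, 2025/12/25, skipping weekends — Dec 26, Dec 29, Dec 30, Dec 31, Jan 1, Jan 2, Jan 5 — lands on Monday, 2026/01/05.
Adding 90 calendar days to 2026/01/05 gives 2026/04/05, which is the last day of the acceptance period.
The date termination becomes effective: 2026/04/05 + 81 days = 2026/06/25.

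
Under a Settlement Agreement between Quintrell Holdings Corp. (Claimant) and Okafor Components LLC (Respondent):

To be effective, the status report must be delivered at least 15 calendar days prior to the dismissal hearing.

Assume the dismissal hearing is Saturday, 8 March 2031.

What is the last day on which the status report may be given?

21 February 2031

8 March 2031 minus 15 days is 21 February 2031.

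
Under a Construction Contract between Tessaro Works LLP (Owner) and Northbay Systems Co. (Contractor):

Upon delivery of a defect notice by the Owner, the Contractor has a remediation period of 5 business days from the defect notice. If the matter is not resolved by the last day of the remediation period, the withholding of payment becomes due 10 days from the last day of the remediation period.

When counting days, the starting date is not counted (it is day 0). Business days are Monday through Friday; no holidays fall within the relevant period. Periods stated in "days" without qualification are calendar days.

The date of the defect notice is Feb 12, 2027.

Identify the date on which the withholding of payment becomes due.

The last day of the remediation period: counting 5 business days from Friday, Feb 12, 2027 (Feb 15, Feb 16, Feb 17, Feb 18, Feb 19, skipping weekends) reaches Friday, Feb 19, 2027.
Adding 10 calendar days to Feb 19, 2027 gives Mar 1, 2027, which is the date on which the withholding of payment becomes due.

Mar 1, 2027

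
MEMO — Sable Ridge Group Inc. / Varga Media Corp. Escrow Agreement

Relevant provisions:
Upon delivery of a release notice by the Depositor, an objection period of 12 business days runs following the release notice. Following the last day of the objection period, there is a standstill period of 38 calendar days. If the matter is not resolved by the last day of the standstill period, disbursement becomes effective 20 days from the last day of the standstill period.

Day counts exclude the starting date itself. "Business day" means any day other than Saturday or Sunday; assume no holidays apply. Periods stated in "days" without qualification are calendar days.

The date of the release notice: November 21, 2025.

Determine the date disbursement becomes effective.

February 5, 2026

The last day of the objection period: 12 business days after Friday, November 21, 2025, skipping weekends — Nov 24, Nov 25, Nov 26, Nov 27, …, Dec 5, Dec 8, Dec 9 — lands on Tuesday, December 9, 2025.
Adding 38 calendar days to December 9, 2025 gives January 16, 2026, which is the last day of the standstill period.
The date disbursement becomes effective: 20 calendar days after January 16, 2026 is February 5, 2026.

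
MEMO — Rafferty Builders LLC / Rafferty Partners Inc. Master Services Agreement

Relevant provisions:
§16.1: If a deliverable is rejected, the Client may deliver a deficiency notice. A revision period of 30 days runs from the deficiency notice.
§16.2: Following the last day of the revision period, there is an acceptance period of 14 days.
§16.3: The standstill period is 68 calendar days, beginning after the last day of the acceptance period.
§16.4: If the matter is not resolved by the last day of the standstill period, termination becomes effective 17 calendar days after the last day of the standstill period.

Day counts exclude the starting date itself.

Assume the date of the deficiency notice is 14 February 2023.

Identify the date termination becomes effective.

The last day of the revision period: 30 calendar days after 14 February 2023 is 16 March 2023.
The last day of the acceptance period: 14 calendar days after 16 March 2023 is 30 March 2023.
Adding 68 calendar days to 30 March 2023 gives 6 June 2023, which is the last day of the standstill period.
The date termination becomes effective: 6 June 2023 + 17 days = 23 June 2023.

23 June 2023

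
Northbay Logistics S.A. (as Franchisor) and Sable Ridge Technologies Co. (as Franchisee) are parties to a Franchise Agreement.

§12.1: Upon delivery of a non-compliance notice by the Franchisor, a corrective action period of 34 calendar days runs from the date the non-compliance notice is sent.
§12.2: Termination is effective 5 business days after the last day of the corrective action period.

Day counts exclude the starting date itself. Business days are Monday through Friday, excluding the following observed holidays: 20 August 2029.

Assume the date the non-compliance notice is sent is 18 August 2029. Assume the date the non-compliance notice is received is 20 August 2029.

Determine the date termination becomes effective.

28 September 2029

Adding 34 calendar days to 18 August 2029 gives 21 September 2029, which is the last day of the corrective action period.
The date termination becomes effective: counting 5 business days from Friday, 21 September 2029 (Sep 24, Sep 25, Sep 26, Sep 27, Sep 28, skipping weekends) reaches Friday, 28 September 2029.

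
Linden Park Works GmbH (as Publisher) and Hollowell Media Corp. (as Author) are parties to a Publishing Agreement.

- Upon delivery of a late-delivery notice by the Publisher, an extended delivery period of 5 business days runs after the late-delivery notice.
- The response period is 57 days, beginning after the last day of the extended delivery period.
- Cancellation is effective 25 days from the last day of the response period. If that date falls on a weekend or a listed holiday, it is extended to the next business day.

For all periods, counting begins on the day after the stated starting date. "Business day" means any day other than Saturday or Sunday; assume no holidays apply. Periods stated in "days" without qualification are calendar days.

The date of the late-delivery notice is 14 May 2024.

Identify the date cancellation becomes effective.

12 August 2024

The last day of the extended delivery period: 5 business days after Tuesday, 14 May 2024, skipping weekends — May 15, May 16, May 17, May 20, May 21 — lands on Tuesday, 21 May 2024.
The last day of the response period: 57 calendar days after 21 May 2024 is 17 July 2024.
The date cancellation becomes effective: 17 July 2024 + 25 days = 11 August 2024. That falls on a Sunday, so it rolls to the next business day, Monday, 12 August 2024.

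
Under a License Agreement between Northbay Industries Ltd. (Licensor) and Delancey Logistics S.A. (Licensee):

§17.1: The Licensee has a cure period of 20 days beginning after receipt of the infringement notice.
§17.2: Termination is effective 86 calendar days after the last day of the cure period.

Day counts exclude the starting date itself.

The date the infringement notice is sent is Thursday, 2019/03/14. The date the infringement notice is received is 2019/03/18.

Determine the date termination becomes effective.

2019/07/02

Adding 20 calendar days to 2019/03/18 gives 2019/04/07, which is the last day of the cure period.
The date termination becomes effective: 86 calendar days after 2019/04/07 is 2019/07/02.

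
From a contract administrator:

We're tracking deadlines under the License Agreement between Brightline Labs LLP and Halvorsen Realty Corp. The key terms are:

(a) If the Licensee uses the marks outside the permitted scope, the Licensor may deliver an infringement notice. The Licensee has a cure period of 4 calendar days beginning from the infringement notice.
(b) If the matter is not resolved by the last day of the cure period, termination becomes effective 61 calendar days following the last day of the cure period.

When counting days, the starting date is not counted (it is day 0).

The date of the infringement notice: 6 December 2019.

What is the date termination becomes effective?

9 February 2020

The last day of the cure period: 6 December 2019 + 4 days = 10 December 2019.
Adding 61 calendar days to 10 December 2019 gives 9 February 2020, which is the date termination becomes effective.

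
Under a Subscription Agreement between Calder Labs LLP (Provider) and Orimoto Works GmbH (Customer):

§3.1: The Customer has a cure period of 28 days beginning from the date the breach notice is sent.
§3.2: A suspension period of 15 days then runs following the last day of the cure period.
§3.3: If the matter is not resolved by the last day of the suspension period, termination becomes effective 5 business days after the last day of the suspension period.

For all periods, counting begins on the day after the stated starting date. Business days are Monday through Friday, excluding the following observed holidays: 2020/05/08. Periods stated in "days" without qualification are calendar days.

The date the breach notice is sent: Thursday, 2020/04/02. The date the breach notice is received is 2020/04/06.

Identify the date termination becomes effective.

The last day of the cure period: 2020/04/02 + 28 days = 2020/04/30.
The last day of the suspension period: 15 calendar days after 2020/04/30 is 2020/05/15.
The date termination becomes effective: counting 5 business days from Friday, 2020/05/15 (May 18, May 19, May 20, May 21, May 22, skipping weekends) reaches Friday, 2020/05/22.

2020/05/22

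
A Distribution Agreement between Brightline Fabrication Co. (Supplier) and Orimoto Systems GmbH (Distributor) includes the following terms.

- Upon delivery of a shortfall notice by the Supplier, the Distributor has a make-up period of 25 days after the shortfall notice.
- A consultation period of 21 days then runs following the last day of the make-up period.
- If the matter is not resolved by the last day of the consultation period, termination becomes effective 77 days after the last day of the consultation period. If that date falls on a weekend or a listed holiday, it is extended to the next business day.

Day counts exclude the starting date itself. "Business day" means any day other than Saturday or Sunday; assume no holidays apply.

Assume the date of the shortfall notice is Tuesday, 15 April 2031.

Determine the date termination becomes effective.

18 August 2031

The last day of the make-up period: 25 calendar days after 15 April 2031 is 10 May 2031.
The last day of the consultation period: 10 May 2031 + 21 days = 31 May 2031.
The date termination becomes effective: 31 May 2031 + 77 days = 16 August 2031. That falls on a Saturday, so it rolls to the next business day, Monday, 18 August 2031.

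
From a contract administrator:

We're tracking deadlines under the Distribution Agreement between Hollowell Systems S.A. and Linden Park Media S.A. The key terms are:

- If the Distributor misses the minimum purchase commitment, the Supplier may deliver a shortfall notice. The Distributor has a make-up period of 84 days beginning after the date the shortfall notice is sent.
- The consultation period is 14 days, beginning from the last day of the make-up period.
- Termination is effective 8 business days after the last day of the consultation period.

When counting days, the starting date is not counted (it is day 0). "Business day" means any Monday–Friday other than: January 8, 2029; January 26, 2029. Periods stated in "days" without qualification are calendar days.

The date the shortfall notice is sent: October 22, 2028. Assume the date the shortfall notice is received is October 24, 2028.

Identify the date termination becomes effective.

The last day of the make-up period: 84 calendar days after October 22, 2028 is January 14, 2029.
The last day of the consultation period: January 14, 2029 + 14 days = January 28, 2029.
The date termination becomes effective: 8 business days after Sunday, January 28, 2029, skipping weekends — Jan 29, Jan 30, Jan 31, Feb 1, Feb 2, Feb 5, Feb 6, Feb 7 — lands on Wednesday, February 7, 2029.

February 7, 2029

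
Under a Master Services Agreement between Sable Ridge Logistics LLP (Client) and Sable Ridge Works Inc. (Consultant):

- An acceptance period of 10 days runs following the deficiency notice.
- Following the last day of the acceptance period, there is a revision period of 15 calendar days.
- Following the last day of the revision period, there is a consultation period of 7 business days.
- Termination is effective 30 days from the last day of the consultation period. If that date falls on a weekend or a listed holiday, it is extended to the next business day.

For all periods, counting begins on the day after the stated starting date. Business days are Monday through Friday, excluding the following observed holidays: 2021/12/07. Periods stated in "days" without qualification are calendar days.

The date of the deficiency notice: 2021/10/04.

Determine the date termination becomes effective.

The last day of the acceptance period: 2021/10/04 + 10 days = 2021/10/14.
Adding 15 calendar days to 2021/10/14 gives 2021/10/29, which is the last day of the revision period.
The last day of the consultation period: counting 7 business days from Friday, 2021/10/29 (Nov 1, Nov 2, Nov 3, Nov 4, Nov 5, Nov 8, Nov 9, skipping weekends) reaches Tuesday, 2021/11/09.
Adding 30 calendar days to 2021/11/09 gives 2021/12/09, which is the date termination becomes effective. 2021/12/09 is a Thursday and is not a listed holiday, so no roll-forward applies.

2021/12/09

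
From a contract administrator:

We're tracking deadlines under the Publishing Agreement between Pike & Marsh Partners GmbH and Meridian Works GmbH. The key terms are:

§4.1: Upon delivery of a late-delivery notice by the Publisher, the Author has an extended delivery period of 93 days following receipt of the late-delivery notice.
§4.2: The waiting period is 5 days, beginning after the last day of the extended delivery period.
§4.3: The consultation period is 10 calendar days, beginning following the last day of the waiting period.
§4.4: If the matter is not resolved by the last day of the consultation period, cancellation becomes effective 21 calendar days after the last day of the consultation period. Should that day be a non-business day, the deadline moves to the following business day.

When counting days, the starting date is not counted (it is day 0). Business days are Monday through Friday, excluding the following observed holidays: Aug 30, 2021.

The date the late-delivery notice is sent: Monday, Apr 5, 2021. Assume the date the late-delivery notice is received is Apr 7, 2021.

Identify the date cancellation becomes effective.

Aug 16, 2021

The last day of the extended delivery period: Apr 7, 2021 + 93 days = Jul 9, 2021.
The last day of the waiting period: Jul 9, 2021 + 5 days = Jul 14, 2021.
The last day of the consultation period: Jul 14, 2021 + 10 days = Jul 24, 2021.
The date cancellation becomes effective: 21 calendar days after Jul 24, 2021 is Aug 14, 2021. That falls on a Saturday, so it rolls to the next business day, Monday, Aug 16, 2021.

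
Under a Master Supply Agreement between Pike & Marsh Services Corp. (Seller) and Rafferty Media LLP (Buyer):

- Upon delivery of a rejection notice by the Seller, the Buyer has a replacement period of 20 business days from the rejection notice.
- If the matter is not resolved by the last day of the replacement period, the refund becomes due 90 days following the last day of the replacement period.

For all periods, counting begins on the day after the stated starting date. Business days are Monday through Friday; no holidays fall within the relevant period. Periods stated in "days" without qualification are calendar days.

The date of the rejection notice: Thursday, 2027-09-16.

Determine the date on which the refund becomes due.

2028-01-12

The last day of the replacement period: counting 20 business days from Thursday, 2027-09-16 (Sep 17, Sep 20, Sep 21, Sep 22, …, Oct 12, Oct 13, Oct 14, skipping weekends) reaches Thursday, 2027-10-14.
The date on which the refund becomes due: 90 calendar days after 2027-10-14 is 2028-01-12.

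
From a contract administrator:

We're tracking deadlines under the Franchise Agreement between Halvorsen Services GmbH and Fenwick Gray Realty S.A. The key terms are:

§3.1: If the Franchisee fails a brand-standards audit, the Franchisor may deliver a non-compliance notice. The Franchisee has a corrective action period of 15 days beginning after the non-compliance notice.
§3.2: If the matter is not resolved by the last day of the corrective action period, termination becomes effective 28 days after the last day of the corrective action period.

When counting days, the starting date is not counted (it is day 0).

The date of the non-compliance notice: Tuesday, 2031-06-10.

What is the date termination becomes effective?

2031-07-23

The last day of the corrective action period: 15 calendar days after 2031-06-10 is 2031-06-25.
Adding 28 calendar days to 2031-06-25 gives 2031-07-23, which is the date termination becomes effective.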